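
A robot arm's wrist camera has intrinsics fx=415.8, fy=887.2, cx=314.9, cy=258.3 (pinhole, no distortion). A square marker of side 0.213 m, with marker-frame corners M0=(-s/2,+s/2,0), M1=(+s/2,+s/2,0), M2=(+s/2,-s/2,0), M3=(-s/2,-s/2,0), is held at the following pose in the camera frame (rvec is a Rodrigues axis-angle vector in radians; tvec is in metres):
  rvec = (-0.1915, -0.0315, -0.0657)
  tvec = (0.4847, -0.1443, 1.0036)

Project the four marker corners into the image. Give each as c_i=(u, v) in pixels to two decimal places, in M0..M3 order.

Intrinsics K: fx=415.8, fy=887.2, cx=314.9, cy=258.3
Marker side s = 0.213 m; corners in marker frame (Z=0):
  M0 = (-0.1065, +0.1065, 0)
  M1 = (+0.1065, +0.1065, 0)
  M2 = (+0.1065, -0.1065, 0)
  M3 = (-0.1065, -0.1065, 0)
rvec = (-0.1915, -0.0315, -0.0657), |rvec| = θ = 0.20489 rad = 11.739°
Rodrigues: sinθ=0.20346, 1−cosθ=0.02092; R = I + sinθ·[k]× + (1−cosθ)·[k]×²:
    [+0.99735 +0.06825 -0.02501]
    [-0.06224 +0.97958 +0.19119]
    [+0.03755 -0.18913 +0.98123]
t = (0.4847, -0.1443, 1.0036) m
M0: Pc = R·M0+t = (+0.38575, -0.03335, +0.97946); u = 415.8·(+0.38575)/0.97946 + 314.9 = 478.6587, v = 887.2·(-0.03335)/0.97946 + 258.3 = 228.0941
M1: Pc = R·M1+t = (+0.59819, -0.04660, +0.98746); u = 415.8·(+0.59819)/0.98746 + 314.9 = 566.7855, v = 887.2·(-0.04660)/0.98746 + 258.3 = 216.4285
M2: Pc = R·M2+t = (+0.58365, -0.25525, +1.02774); u = 415.8·(+0.58365)/1.02774 + 314.9 = 551.0310, v = 887.2·(-0.25525)/1.02774 + 258.3 = 37.9522
M3: Pc = R·M3+t = (+0.37121, -0.24200, +1.01974); u = 415.8·(+0.37121)/1.01974 + 314.9 = 466.2621, v = 887.2·(-0.24200)/1.01974 + 258.3 = 47.7572

c0=(478.66, 228.09) c1=(566.79, 216.43) c2=(551.03, 37.95) c3=(466.26, 47.76)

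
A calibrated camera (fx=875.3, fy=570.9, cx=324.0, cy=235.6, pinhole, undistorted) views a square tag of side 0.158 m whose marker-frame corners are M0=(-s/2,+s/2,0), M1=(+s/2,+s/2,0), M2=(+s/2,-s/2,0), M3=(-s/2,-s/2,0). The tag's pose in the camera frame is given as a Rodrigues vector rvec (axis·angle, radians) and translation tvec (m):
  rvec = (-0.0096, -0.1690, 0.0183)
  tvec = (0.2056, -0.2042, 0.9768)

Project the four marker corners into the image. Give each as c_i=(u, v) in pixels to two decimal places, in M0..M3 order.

Intrinsics K: fx=875.3, fy=570.9, cx=324.0, cy=235.6
Marker side s = 0.158 m; corners in marker frame (Z=0):
  M0 = (-0.0790, +0.0790, 0)
  M1 = (+0.0790, +0.0790, 0)
  M2 = (+0.0790, -0.0790, 0)
  M3 = (-0.0790, -0.0790, 0)
rvec = (-0.0096, -0.1690, 0.0183), |rvec| = θ = 0.17026 rad = 9.755°
Rodrigues: sinθ=0.16944, 1−cosθ=0.01446; R = I + sinθ·[k]× + (1−cosθ)·[k]×²:
    [+0.98559 -0.01740 -0.16827]
    [+0.01902 +0.99979 +0.00801]
    [+0.16810 -0.01110 +0.98571]
t = (0.2056, -0.2042, 0.9768) m
M0: Pc = R·M0+t = (+0.12636, -0.12672, +0.96264); u = 875.3·(+0.12636)/0.96264 + 324.0 = 438.8984, v = 570.9·(-0.12672)/0.96264 + 235.6 = 160.4485
M1: Pc = R·M1+t = (+0.28209, -0.12371, +0.98920); u = 875.3·(+0.28209)/0.98920 + 324.0 = 573.6054, v = 570.9·(-0.12371)/0.98920 + 235.6 = 164.2007
M2: Pc = R·M2+t = (+0.28484, -0.28168, +0.99096); u = 875.3·(+0.28484)/0.99096 + 324.0 = 575.5924, v = 570.9·(-0.28168)/0.99096 + 235.6 = 73.3210
M3: Pc = R·M3+t = (+0.12911, -0.28469, +0.96440); u = 875.3·(+0.12911)/0.96440 + 324.0 = 441.1851, v = 570.9·(-0.28469)/0.96440 + 235.6 = 67.0728

c0=(438.90, 160.45) c1=(573.61, 164.20) c2=(575.59, 73.32) c3=(441.19, 67.07)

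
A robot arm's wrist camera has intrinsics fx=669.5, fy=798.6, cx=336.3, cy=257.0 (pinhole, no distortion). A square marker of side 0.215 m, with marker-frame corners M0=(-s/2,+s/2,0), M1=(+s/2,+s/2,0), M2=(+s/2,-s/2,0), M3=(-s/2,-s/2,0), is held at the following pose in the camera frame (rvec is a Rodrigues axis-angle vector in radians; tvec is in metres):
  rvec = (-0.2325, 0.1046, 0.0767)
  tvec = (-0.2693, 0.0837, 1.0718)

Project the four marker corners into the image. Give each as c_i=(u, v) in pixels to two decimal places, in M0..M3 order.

c0=(92.82, 393.53) c1=(225.00, 407.27) c2=(241.65, 246.87) c3=(114.90, 237.22)

Intrinsics K: fx=669.5, fy=798.6, cx=336.3, cy=257.0
Marker side s = 0.215 m; corners in marker frame (Z=0):
  M0 = (-0.1075, +0.1075, 0)
  M1 = (+0.1075, +0.1075, 0)
  M2 = (+0.1075, -0.1075, 0)
  M3 = (-0.1075, -0.1075, 0)
rvec = (-0.2325, 0.1046, 0.0767), |rvec| = θ = 0.26623 rad = 15.254°
Rodrigues: sinθ=0.26310, 1−cosθ=0.03523; R = I + sinθ·[k]× + (1−cosθ)·[k]×²:
    [+0.99164 -0.08789 +0.09450]
    [+0.06371 +0.97021 +0.23375]
    [-0.11223 -0.22578 +0.96769]
t = (-0.2693, 0.0837, 1.0718) m
M0: Pc = R·M0+t = (-0.38535, +0.18115, +1.05959); u = 669.5·(-0.38535)/1.05959 + 336.3 = 92.8191, v = 798.6·(+0.18115)/1.05959 + 257.0 = 393.5289
M1: Pc = R·M1+t = (-0.17215, +0.19485, +1.03546); u = 669.5·(-0.17215)/1.03546 + 336.3 = 224.9952, v = 798.6·(+0.19485)/1.03546 + 257.0 = 407.2746
M2: Pc = R·M2+t = (-0.15325, -0.01375, +1.08401); u = 669.5·(-0.15325)/1.08401 + 336.3 = 241.6495, v = 798.6·(-0.01375)/1.08401 + 257.0 = 246.8713
M3: Pc = R·M3+t = (-0.36645, -0.02745, +1.10814); u = 669.5·(-0.36645)/1.10814 + 336.3 = 114.9007, v = 798.6·(-0.02745)/1.10814 + 257.0 = 237.2205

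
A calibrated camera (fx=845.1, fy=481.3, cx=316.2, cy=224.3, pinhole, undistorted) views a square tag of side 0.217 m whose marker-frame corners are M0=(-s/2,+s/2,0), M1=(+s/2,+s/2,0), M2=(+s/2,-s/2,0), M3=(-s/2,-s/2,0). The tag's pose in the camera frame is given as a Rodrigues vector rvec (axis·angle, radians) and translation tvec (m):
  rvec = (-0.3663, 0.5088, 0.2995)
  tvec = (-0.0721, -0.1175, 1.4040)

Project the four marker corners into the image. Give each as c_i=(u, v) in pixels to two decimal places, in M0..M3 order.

c0=(196.93, 210.55) c1=(302.48, 224.14) c2=(351.75, 156.41) c3=(246.52, 148.49)

Intrinsics K: fx=845.1, fy=481.3, cx=316.2, cy=224.3
Marker side s = 0.217 m; corners in marker frame (Z=0):
  M0 = (-0.1085, +0.1085, 0)
  M1 = (+0.1085, +0.1085, 0)
  M2 = (+0.1085, -0.1085, 0)
  M3 = (-0.1085, -0.1085, 0)
rvec = (-0.3663, 0.5088, 0.2995), |rvec| = θ = 0.69480 rad = 39.809°
Rodrigues: sinθ=0.64024, 1−cosθ=0.23182; R = I + sinθ·[k]× + (1−cosθ)·[k]×²:
    [+0.83261 -0.36548 +0.41616]
    [+0.18648 +0.89249 +0.41071]
    [-0.52152 -0.26435 +0.81125]
t = (-0.0721, -0.1175, 1.4040) m
M0: Pc = R·M0+t = (-0.20209, -0.04090, +1.43190); u = 845.1·(-0.20209)/1.43190 + 316.2 = 196.9264, v = 481.3·(-0.04090)/1.43190 + 224.3 = 210.5533
M1: Pc = R·M1+t = (-0.02142, -0.00043, +1.31873); u = 845.1·(-0.02142)/1.31873 + 316.2 = 302.4758, v = 481.3·(-0.00043)/1.31873 + 224.3 = 224.1426
M2: Pc = R·M2+t = (+0.05789, -0.19410, +1.37610); u = 845.1·(+0.05789)/1.37610 + 316.2 = 351.7533, v = 481.3·(-0.19410)/1.37610 + 224.3 = 156.4113
M3: Pc = R·M3+t = (-0.12278, -0.23457, +1.48927); u = 845.1·(-0.12278)/1.48927 + 316.2 = 246.5249, v = 481.3·(-0.23457)/1.48927 + 224.3 = 148.4924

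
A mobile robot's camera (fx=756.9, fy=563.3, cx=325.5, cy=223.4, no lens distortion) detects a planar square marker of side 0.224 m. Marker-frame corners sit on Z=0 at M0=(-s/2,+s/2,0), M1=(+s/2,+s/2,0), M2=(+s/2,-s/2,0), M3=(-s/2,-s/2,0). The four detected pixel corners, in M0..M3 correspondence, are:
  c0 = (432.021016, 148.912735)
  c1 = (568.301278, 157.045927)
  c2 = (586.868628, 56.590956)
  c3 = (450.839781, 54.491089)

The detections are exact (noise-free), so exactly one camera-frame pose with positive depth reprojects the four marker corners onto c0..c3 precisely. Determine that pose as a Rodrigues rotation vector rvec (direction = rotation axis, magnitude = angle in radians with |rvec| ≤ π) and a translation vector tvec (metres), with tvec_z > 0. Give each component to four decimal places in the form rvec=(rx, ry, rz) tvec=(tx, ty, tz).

Intrinsics K: fx=756.9, fy=563.3, cx=325.5, cy=223.4
Marker side s = 0.224 m; corners in marker frame (Z=0):
  M0 = (-0.1120, +0.1120, 0)
  M1 = (+0.1120, +0.1120, 0)
  M2 = (+0.1120, -0.1120, 0)
  M3 = (-0.1120, -0.1120, 0)
Detected image corners:
  c0 = (432.021016, 148.912735) px
  c1 = (568.301278, 157.045927) px
  c2 = (586.868628, 56.590956) px
  c3 = (450.839781, 54.491089) px
Planar DLT: solve 8×8 A·h = b for H (H[2,2]=1):
  H  [+468.21583 -106.83652 +507.46640]
  H  [-5.79666 +429.79733 +103.93140]
  H  [-0.27402 -0.04586 +1.00000]
B = K⁻¹H; ‖b₁‖=0.791898, ‖b₂‖=0.791898; λ = 2/(‖b₁‖+‖b₂‖) = 1.262788, sign → tz>0 ⇒ λ=+1.262788
r₁ = λ·B[:,0] = (+0.92996,+0.12424,-0.34603); r₂ = λ·B[:,1] = (-0.15334,+0.98648,-0.05792)
r₃ = r₁×r₂ = (+0.33415,+0.10692,+0.93644); SVD([r₁ r₂ r₃]) → R = UVᵀ:
  R  [+0.92996 -0.15334 +0.33415]
  R  [+0.12424 +0.98648 +0.10692]
  R  [-0.34603 -0.05792 +0.93644]
t = (+0.30359, -0.26782, +1.26279) m
tr R = 2.852874; θ = arccos((tr R − 1)/2) = 0.385961 rad = 22.114°
axis k = ((R−Rᵀ)₃₂, (R−Rᵀ)₁₃, (R−Rᵀ)₂₁) / (2 sinθ) = (-0.218934, +0.903410, +0.368671)
rvec = θ·k = (-0.084500, +0.348681, +0.142293)

rvec=(-0.0845, 0.3487, 0.1423) tvec=(0.3036, -0.2678, 1.2628)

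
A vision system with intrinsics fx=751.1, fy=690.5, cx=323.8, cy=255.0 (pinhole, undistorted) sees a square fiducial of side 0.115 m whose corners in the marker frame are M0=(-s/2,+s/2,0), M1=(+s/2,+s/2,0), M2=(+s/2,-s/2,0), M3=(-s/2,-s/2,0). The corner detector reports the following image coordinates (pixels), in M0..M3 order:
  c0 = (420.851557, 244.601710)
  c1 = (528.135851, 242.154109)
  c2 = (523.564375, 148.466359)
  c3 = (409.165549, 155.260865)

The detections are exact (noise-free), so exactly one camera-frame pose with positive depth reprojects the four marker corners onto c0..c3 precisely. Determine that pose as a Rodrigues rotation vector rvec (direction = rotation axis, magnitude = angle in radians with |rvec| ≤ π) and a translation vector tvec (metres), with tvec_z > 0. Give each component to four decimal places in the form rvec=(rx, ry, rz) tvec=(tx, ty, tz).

rvec=(0.5062, 0.2956, -0.0984) tvec=(0.1530, -0.0638, 0.7895)

Intrinsics K: fx=751.1, fy=690.5, cx=323.8, cy=255.0
Marker side s = 0.115 m; corners in marker frame (Z=0):
  M0 = (-0.0575, +0.0575, 0)
  M1 = (+0.0575, +0.0575, 0)
  M2 = (+0.0575, -0.0575, 0)
  M3 = (-0.0575, -0.0575, 0)
Detected image corners:
  c0 = (420.851557, 244.601710) px
  c1 = (528.135851, 242.154109) px
  c2 = (523.564375, 148.466359) px
  c3 = (409.165549, 155.260865) px
Planar DLT: solve 8×8 A·h = b for H (H[2,2]=1):
  H  [+782.41663 +347.16225 +469.34445]
  H  [-115.32119 +911.21765 +199.21418]
  H  [-0.38344 +0.58626 +1.00000]
B = K⁻¹H; ‖b₁‖=1.266691, ‖b₂‖=1.266691; λ = 2/(‖b₁‖+‖b₂‖) = 0.789459, sign → tz>0 ⇒ λ=+0.789459
r₁ = λ·B[:,0] = (+0.95287,-0.02006,-0.30271); r₂ = λ·B[:,1] = (+0.16536,+0.87089,+0.46283)
r₃ = r₁×r₂ = (+0.25434,-0.49108,+0.83316); SVD([r₁ r₂ r₃]) → R = UVᵀ:
  R  [+0.95287 +0.16536 +0.25434]
  R  [-0.02006 +0.87089 -0.49108]
  R  [-0.30271 +0.46283 +0.83316]
t = (+0.15298, -0.06378, +0.78946) m
tr R = 2.656918; θ = arccos((tr R − 1)/2) = 0.594446 rad = 34.059°
axis k = ((R−Rᵀ)₃₂, (R−Rᵀ)₁₃, (R−Rᵀ)₂₁) / (2 sinθ) = (+0.851627, +0.497320, -0.165542)
rvec = θ·k = (+0.506246, +0.295630, -0.098406)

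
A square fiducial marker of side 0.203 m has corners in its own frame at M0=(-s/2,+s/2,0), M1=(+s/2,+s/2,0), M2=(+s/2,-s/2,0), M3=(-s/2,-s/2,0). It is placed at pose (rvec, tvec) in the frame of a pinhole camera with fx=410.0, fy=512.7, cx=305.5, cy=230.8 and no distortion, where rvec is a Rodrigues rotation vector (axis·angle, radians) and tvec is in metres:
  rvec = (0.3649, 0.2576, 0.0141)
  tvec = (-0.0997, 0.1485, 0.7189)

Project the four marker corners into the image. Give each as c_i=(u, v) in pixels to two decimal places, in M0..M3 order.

c0=(203.22, 386.77) c1=(306.50, 406.01) c2=(302.49, 277.35) c3=(188.98, 265.26)

Intrinsics K: fx=410.0, fy=512.7, cx=305.5, cy=230.8
Marker side s = 0.203 m; corners in marker frame (Z=0):
  M0 = (-0.1015, +0.1015, 0)
  M1 = (+0.1015, +0.1015, 0)
  M2 = (+0.1015, -0.1015, 0)
  M3 = (-0.1015, -0.1015, 0)
rvec = (0.3649, 0.2576, 0.0141), |rvec| = θ = 0.44689 rad = 25.605°
Rodrigues: sinθ=0.43216, 1−cosθ=0.09820; R = I + sinθ·[k]× + (1−cosθ)·[k]×²:
    [+0.96727 +0.03259 +0.25164]
    [+0.05986 +0.93443 -0.35109]
    [-0.24658 +0.35466 +0.90189]
t = (-0.0997, 0.1485, 0.7189) m
M0: Pc = R·M0+t = (-0.19457, +0.23727, +0.77993); u = 410.0·(-0.19457)/0.77993 + 305.5 = 203.2161, v = 512.7·(+0.23727)/0.77993 + 230.8 = 386.7734
M1: Pc = R·M1+t = (+0.00179, +0.24942, +0.72987); u = 410.0·(+0.00179)/0.72987 + 305.5 = 306.5031, v = 512.7·(+0.24942)/0.72987 + 230.8 = 406.0059
M2: Pc = R·M2+t = (-0.00483, +0.05973, +0.65787); u = 410.0·(-0.00483)/0.65787 + 305.5 = 302.4902, v = 512.7·(+0.05973)/0.65787 + 230.8 = 277.3502
M3: Pc = R·M3+t = (-0.20119, +0.04758, +0.70793); u = 410.0·(-0.20119)/0.70793 + 305.5 = 188.9826, v = 512.7·(+0.04758)/0.70793 + 230.8 = 265.2587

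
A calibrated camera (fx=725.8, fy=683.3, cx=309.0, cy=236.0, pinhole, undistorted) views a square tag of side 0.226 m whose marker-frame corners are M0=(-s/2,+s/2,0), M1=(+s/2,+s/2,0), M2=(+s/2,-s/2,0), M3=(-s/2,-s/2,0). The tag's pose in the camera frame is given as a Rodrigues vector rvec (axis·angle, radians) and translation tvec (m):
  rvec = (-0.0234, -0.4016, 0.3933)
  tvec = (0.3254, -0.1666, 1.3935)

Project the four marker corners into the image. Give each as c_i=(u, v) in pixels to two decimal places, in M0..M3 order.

c0=(410.94, 182.55) c1=(502.26, 226.65) c2=(541.02, 128.16) c3=(453.61, 78.64)

Intrinsics K: fx=725.8, fy=683.3, cx=309.0, cy=236.0
Marker side s = 0.226 m; corners in marker frame (Z=0):
  M0 = (-0.1130, +0.1130, 0)
  M1 = (+0.1130, +0.1130, 0)
  M2 = (+0.1130, -0.1130, 0)
  M3 = (-0.1130, -0.1130, 0)
rvec = (-0.0234, -0.4016, 0.3933), |rvec| = θ = 0.56260 rad = 32.234°
Rodrigues: sinθ=0.53338, 1−cosθ=0.15413; R = I + sinθ·[k]× + (1−cosθ)·[k]×²:
    [+0.84614 -0.36830 -0.38523]
    [+0.37745 +0.92441 -0.05473]
    [+0.37627 -0.09910 +0.92120]
t = (0.3254, -0.1666, 1.3935) m
M0: Pc = R·M0+t = (+0.18817, -0.10479, +1.33978); u = 725.8·(+0.18817)/1.33978 + 309.0 = 410.9361, v = 683.3·(-0.10479)/1.33978 + 236.0 = 182.5542
M1: Pc = R·M1+t = (+0.37940, -0.01949, +1.42482); u = 725.8·(+0.37940)/1.42482 + 309.0 = 502.2633, v = 683.3·(-0.01949)/1.42482 + 236.0 = 226.6535
M2: Pc = R·M2+t = (+0.46263, -0.22841, +1.44722); u = 725.8·(+0.46263)/1.44722 + 309.0 = 541.0167, v = 683.3·(-0.22841)/1.44722 + 236.0 = 128.1586
M3: Pc = R·M3+t = (+0.27140, -0.31371, +1.36218); u = 725.8·(+0.27140)/1.36218 + 309.0 = 453.6103, v = 683.3·(-0.31371)/1.36218 + 236.0 = 78.6357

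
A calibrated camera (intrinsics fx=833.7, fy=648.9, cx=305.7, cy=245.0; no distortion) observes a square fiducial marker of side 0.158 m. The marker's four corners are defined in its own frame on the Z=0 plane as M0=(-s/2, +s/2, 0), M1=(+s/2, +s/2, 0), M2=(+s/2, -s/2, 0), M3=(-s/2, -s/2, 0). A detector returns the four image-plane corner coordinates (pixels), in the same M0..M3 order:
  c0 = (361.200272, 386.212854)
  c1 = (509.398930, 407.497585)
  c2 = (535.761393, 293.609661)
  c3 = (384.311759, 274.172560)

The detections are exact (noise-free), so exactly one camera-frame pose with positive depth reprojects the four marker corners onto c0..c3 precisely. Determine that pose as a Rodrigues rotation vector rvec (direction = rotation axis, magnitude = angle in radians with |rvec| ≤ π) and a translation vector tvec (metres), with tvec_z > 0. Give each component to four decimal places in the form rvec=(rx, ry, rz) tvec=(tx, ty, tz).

Intrinsics K: fx=833.7, fy=648.9, cx=305.7, cy=245.0
Marker side s = 0.158 m; corners in marker frame (Z=0):
  M0 = (-0.0790, +0.0790, 0)
  M1 = (+0.0790, +0.0790, 0)
  M2 = (+0.0790, -0.0790, 0)
  M3 = (-0.0790, -0.0790, 0)
Detected image corners:
  c0 = (361.200272, 386.212854) px
  c1 = (509.398930, 407.497585) px
  c2 = (535.761393, 293.609661) px
  c3 = (384.311759, 274.172560) px
Planar DLT: solve 8×8 A·h = b for H (H[2,2]=1):
  H  [+892.39557 -104.18925 +446.81681]
  H  [+86.52203 +754.64937 +340.79400]
  H  [-0.12456 +0.11677 +1.00000]
B = K⁻¹H; ‖b₁‖=1.137401, ‖b₂‖=1.137401; λ = 2/(‖b₁‖+‖b₂‖) = 0.879197, sign → tz>0 ⇒ λ=+0.879197
r₁ = λ·B[:,0] = (+0.98125,+0.15858,-0.10952); r₂ = λ·B[:,1] = (-0.14752,+0.98372,+0.10266)
r₃ = r₁×r₂ = (+0.12401,-0.08458,+0.98867); SVD([r₁ r₂ r₃]) → R = UVᵀ:
  R  [+0.98125 -0.14752 +0.12401]
  R  [+0.15858 +0.98372 -0.08458]
  R  [-0.10952 +0.10266 +0.98867]
t = (+0.14882, +0.12979, +0.87920) m
tr R = 2.953640; θ = arccos((tr R − 1)/2) = 0.215732 rad = 12.361°
axis k = ((R−Rᵀ)₃₂, (R−Rᵀ)₁₃, (R−Rᵀ)₂₁) / (2 sinθ) = (+0.437352, +0.545472, +0.714971)
rvec = θ·k = (+0.094351, +0.117676, +0.154242)

rvec=(0.0944, 0.1177, 0.1542) tvec=(0.1488, 0.1298, 0.8792)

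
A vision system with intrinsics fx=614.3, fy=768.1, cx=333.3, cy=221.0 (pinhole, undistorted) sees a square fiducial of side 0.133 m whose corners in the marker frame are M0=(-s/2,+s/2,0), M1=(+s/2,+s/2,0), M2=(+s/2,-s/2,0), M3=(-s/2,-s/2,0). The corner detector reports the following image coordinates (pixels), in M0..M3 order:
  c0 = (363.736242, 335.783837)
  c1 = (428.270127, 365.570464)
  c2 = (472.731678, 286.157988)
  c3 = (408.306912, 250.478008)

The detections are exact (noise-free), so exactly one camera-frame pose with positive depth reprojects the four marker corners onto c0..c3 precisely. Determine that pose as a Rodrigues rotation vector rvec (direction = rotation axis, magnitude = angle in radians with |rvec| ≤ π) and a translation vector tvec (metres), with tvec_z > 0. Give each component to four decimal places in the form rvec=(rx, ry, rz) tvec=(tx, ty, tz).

rvec=(0.3888, -0.3606, 0.4675) tvec=(0.1366, 0.1147, 0.9819)

Intrinsics K: fx=614.3, fy=768.1, cx=333.3, cy=221.0
Marker side s = 0.133 m; corners in marker frame (Z=0):
  M0 = (-0.0665, +0.0665, 0)
  M1 = (+0.0665, +0.0665, 0)
  M2 = (+0.0665, -0.0665, 0)
  M3 = (-0.0665, -0.0665, 0)
Detected image corners:
  c0 = (363.736242, 335.783837) px
  c1 = (428.270127, 365.570464) px
  c2 = (472.731678, 286.157988) px
  c3 = (408.306912, 250.478008) px
Planar DLT: solve 8×8 A·h = b for H (H[2,2]=1):
  H  [+663.05495 -216.96202 +418.75823]
  H  [+377.59147 +705.73258 +310.73221]
  H  [+0.42615 +0.28148 +1.00000]
B = K⁻¹H; ‖b₁‖=1.018386, ‖b₂‖=1.018386; λ = 2/(‖b₁‖+‖b₂‖) = 0.981946, sign → tz>0 ⇒ λ=+0.981946
r₁ = λ·B[:,0] = (+0.83284,+0.36232,+0.41845); r₂ = λ·B[:,1] = (-0.49678,+0.82269,+0.27640)
r₃ = r₁×r₂ = (-0.24411,-0.43808,+0.86516); SVD([r₁ r₂ r₃]) → R = UVᵀ:
  R  [+0.83284 -0.49678 -0.24411]
  R  [+0.36232 +0.82269 -0.43808]
  R  [+0.41845 +0.27640 +0.86516]
t = (+0.13660, +0.11471, +0.98195) m
tr R = 2.520687; θ = arccos((tr R − 1)/2) = 0.706955 rad = 40.506°
axis k = ((R−Rᵀ)₃₂, (R−Rᵀ)₁₃, (R−Rᵀ)₂₁) / (2 sinθ) = (+0.550004, -0.510039, +0.661329)
rvec = θ·k = (+0.388828, -0.360574, +0.467530)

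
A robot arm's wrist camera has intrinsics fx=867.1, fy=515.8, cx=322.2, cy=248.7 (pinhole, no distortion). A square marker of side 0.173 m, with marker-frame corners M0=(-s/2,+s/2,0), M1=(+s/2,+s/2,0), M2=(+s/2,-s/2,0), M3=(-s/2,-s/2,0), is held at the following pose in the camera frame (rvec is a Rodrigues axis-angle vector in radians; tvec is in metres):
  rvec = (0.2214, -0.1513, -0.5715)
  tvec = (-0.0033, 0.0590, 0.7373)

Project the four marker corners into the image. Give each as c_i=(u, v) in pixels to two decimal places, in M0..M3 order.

Intrinsics K: fx=867.1, fy=515.8, cx=322.2, cy=248.7
Marker side s = 0.173 m; corners in marker frame (Z=0):
  M0 = (-0.0865, +0.0865, 0)
  M1 = (+0.0865, +0.0865, 0)
  M2 = (+0.0865, -0.0865, 0)
  M3 = (-0.0865, -0.0865, 0)
rvec = (0.2214, -0.1513, -0.5715), |rvec| = θ = 0.63129 rad = 36.170°
Rodrigues: sinθ=0.59018, 1−cosθ=0.19273; R = I + sinθ·[k]× + (1−cosθ)·[k]×²:
    [+0.83098 +0.51809 -0.20264]
    [-0.55049 +0.81834 -0.16517]
    [+0.08026 +0.24880 +0.96522]
t = (-0.0033, 0.0590, 0.7373) m
M0: Pc = R·M0+t = (-0.03036, +0.17740, +0.75188); u = 867.1·(-0.03036)/0.75188 + 322.2 = 287.1823, v = 515.8·(+0.17740)/0.75188 + 248.7 = 370.4016
M1: Pc = R·M1+t = (+0.11339, +0.08217, +0.76576); u = 867.1·(+0.11339)/0.76576 + 322.2 = 450.6000, v = 515.8·(+0.08217)/0.76576 + 248.7 = 304.0471
M2: Pc = R·M2+t = (+0.02376, -0.05940, +0.72272); u = 867.1·(+0.02376)/0.72272 + 322.2 = 350.7120, v = 515.8·(-0.05940)/0.72272 + 248.7 = 206.3040
M3: Pc = R·M3+t = (-0.11999, +0.03583, +0.70884); u = 867.1·(-0.11999)/0.70884 + 322.2 = 175.4145, v = 515.8·(+0.03583)/0.70884 + 248.7 = 274.7732

c0=(287.18, 370.40) c1=(450.60, 304.05) c2=(350.71, 206.30) c3=(175.41, 274.77)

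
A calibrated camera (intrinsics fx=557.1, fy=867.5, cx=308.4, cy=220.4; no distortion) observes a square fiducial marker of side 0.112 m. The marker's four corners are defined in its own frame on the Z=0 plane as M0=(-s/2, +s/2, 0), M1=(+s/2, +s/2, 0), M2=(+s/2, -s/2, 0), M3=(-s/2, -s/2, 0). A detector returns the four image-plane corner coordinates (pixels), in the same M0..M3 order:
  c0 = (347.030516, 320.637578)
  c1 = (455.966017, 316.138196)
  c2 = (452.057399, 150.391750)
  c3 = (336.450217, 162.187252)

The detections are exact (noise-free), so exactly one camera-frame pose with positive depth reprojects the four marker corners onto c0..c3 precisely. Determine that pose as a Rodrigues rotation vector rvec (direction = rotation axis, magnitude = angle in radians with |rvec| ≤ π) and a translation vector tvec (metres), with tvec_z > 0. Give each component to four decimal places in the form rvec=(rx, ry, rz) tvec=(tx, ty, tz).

Intrinsics K: fx=557.1, fy=867.5, cx=308.4, cy=220.4
Marker side s = 0.112 m; corners in marker frame (Z=0):
  M0 = (-0.0560, +0.0560, 0)
  M1 = (+0.0560, +0.0560, 0)
  M2 = (+0.0560, -0.0560, 0)
  M3 = (-0.0560, -0.0560, 0)
Detected image corners:
  c0 = (347.030516, 320.637578) px
  c1 = (455.966017, 316.138196) px
  c2 = (452.057399, 150.391750) px
  c3 = (336.450217, 162.187252) px
Planar DLT: solve 8×8 A·h = b for H (H[2,2]=1):
  H  [+852.69266 +286.01213 +396.81286]
  H  [-160.49740 +1578.27889 +239.94170]
  H  [-0.37400 +0.55471 +1.00000]
B = K⁻¹H; ‖b₁‖=1.779700, ‖b₂‖=1.779700; λ = 2/(‖b₁‖+‖b₂‖) = 0.561893, sign → tz>0 ⇒ λ=+0.561893
r₁ = λ·B[:,0] = (+0.97636,-0.05057,-0.21015); r₂ = λ·B[:,1] = (+0.11593,+0.94309,+0.31169)
r₃ = r₁×r₂ = (+0.18243,-0.32868,+0.92665); SVD([r₁ r₂ r₃]) → R = UVᵀ:
  R  [+0.97636 +0.11593 +0.18243]
  R  [-0.05057 +0.94309 -0.32868]
  R  [-0.21015 +0.31169 +0.92665]
t = (+0.08917, +0.01266, +0.56189) m
tr R = 2.846103; θ = arccos((tr R − 1)/2) = 0.394858 rad = 22.624°
axis k = ((R−Rᵀ)₃₂, (R−Rᵀ)₁₃, (R−Rᵀ)₂₁) / (2 sinθ) = (+0.832346, +0.510262, -0.216408)
rvec = θ·k = (+0.328658, +0.201481, -0.085450)

rvec=(0.3287, 0.2015, -0.0855) tvec=(0.0892, 0.0127, 0.5619)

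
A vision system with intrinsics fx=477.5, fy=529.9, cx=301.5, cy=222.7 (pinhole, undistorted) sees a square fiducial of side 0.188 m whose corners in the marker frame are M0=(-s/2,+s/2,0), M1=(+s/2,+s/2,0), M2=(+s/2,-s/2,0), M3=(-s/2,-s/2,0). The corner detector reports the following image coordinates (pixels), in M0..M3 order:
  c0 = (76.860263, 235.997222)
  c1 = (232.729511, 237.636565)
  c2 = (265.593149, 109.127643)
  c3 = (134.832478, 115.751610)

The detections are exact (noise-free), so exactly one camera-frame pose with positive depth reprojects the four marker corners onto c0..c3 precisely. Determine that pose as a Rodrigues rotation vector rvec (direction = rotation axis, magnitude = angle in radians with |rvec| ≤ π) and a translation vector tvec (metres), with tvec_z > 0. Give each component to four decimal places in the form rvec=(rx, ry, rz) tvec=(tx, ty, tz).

Intrinsics K: fx=477.5, fy=529.9, cx=301.5, cy=222.7
Marker side s = 0.188 m; corners in marker frame (Z=0):
  M0 = (-0.0940, +0.0940, 0)
  M1 = (+0.0940, +0.0940, 0)
  M2 = (+0.0940, -0.0940, 0)
  M3 = (-0.0940, -0.0940, 0)
Detected image corners:
  c0 = (76.860263, 235.997222) px
  c1 = (232.729511, 237.636565) px
  c2 = (265.593149, 109.127643) px
  c3 = (134.832478, 115.751610) px
Planar DLT: solve 8×8 A·h = b for H (H[2,2]=1):
  H  [+689.25405 -430.41569 +177.22427]
  H  [-80.81551 +477.34814 +168.53076]
  H  [-0.37444 -1.05057 +1.00000]
B = K⁻¹H; ‖b₁‖=1.721124, ‖b₂‖=1.721124; λ = 2/(‖b₁‖+‖b₂‖) = 0.581016, sign → tz>0 ⇒ λ=+0.581016
r₁ = λ·B[:,0] = (+0.97604,+0.00282,-0.21756); r₂ = λ·B[:,1] = (-0.13831,+0.77993,-0.61040)
r₃ = r₁×r₂ = (+0.16796,+0.62587,+0.76163); SVD([r₁ r₂ r₃]) → R = UVᵀ:
  R  [+0.97604 -0.13831 +0.16796]
  R  [+0.00282 +0.77993 +0.62587]
  R  [-0.21756 -0.61040 +0.76163]
t = (-0.15122, -0.05939, +0.58102) m
tr R = 2.517600; θ = arccos((tr R − 1)/2) = 0.709327 rad = 40.641°
axis k = ((R−Rᵀ)₃₂, (R−Rᵀ)₁₃, (R−Rᵀ)₂₁) / (2 sinθ) = (-0.949041, +0.295946, +0.108342)
rvec = θ·k = (-0.673180, +0.209923, +0.076850)

rvec=(-0.6732, 0.2099, 0.0768) tvec=(-0.1512, -0.0594, 0.5810)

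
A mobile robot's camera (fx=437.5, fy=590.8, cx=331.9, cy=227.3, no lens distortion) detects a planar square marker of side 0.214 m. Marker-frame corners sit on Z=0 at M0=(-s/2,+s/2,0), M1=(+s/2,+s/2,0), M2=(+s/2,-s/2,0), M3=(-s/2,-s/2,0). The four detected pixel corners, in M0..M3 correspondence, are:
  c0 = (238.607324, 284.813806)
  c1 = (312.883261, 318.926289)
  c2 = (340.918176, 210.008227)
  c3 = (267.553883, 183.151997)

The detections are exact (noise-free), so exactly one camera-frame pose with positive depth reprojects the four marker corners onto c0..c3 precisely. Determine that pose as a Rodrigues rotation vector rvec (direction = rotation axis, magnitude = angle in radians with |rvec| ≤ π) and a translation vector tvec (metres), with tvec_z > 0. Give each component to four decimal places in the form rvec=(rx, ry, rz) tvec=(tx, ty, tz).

Intrinsics K: fx=437.5, fy=590.8, cx=331.9, cy=227.3
Marker side s = 0.214 m; corners in marker frame (Z=0):
  M0 = (-0.1070, +0.1070, 0)
  M1 = (+0.1070, +0.1070, 0)
  M2 = (+0.1070, -0.1070, 0)
  M3 = (-0.1070, -0.1070, 0)
Detected image corners:
  c0 = (238.607324, 284.813806) px
  c1 = (312.883261, 318.926289) px
  c2 = (340.918176, 210.008227) px
  c3 = (267.553883, 183.151997) px
Planar DLT: solve 8×8 A·h = b for H (H[2,2]=1):
  H  [+265.27233 -180.67021 +289.15552]
  H  [+73.70514 +450.71108 +247.85500]
  H  [-0.27464 -0.16371 +1.00000]
B = K⁻¹H; ‖b₁‖=0.890079, ‖b₂‖=0.890079; λ = 2/(‖b₁‖+‖b₂‖) = 1.123495, sign → tz>0 ⇒ λ=+1.123495
r₁ = λ·B[:,0] = (+0.91530,+0.25887,-0.30856); r₂ = λ·B[:,1] = (-0.32443,+0.92786,-0.18392)
r₃ = r₁×r₂ = (+0.23869,+0.26845,+0.93325); SVD([r₁ r₂ r₃]) → R = UVᵀ:
  R  [+0.91530 -0.32443 +0.23869]
  R  [+0.25887 +0.92786 +0.26845]
  R  [-0.30856 -0.18392 +0.93325]
t = (-0.10977, +0.03909, +1.12350) m
tr R = 2.776410; θ = arccos((tr R − 1)/2) = 0.477373 rad = 27.351°
axis k = ((R−Rᵀ)₃₂, (R−Rᵀ)₁₃, (R−Rᵀ)₂₁) / (2 sinθ) = (-0.492303, +0.595551, +0.634789)
rvec = θ·k = (-0.235012, +0.284300, +0.303031)

rvec=(-0.2350, 0.2843, 0.3030) tvec=(-0.1098, 0.0391, 1.1235)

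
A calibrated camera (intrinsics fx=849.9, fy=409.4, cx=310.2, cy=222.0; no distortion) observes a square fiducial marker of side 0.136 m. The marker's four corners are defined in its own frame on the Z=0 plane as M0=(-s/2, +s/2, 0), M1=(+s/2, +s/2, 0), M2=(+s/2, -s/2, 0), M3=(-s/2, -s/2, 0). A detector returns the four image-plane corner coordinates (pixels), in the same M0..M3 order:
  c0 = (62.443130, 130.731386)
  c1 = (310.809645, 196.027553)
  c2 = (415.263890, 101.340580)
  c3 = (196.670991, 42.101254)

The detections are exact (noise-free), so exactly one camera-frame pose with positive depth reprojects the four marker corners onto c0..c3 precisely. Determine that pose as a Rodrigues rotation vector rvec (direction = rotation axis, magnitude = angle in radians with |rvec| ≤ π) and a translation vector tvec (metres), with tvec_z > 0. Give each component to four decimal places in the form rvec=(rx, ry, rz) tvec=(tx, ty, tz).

rvec=(-0.3760, -0.1459, 0.4804) tvec=(-0.0306, -0.1145, 0.4382)

Intrinsics K: fx=849.9, fy=409.4, cx=310.2, cy=222.0
Marker side s = 0.136 m; corners in marker frame (Z=0):
  M0 = (-0.0680, +0.0680, 0)
  M1 = (+0.0680, +0.0680, 0)
  M2 = (+0.0680, -0.0680, 0)
  M3 = (-0.0680, -0.0680, 0)
Detected image corners:
  c0 = (62.443130, 130.731386) px
  c1 = (310.809645, 196.027553) px
  c2 = (415.263890, 101.340580) px
  c3 = (196.670991, 42.101254) px
Planar DLT: solve 8×8 A·h = b for H (H[2,2]=1):
  H  [+1737.83443 -1093.49465 +250.75928]
  H  [+469.70243 +570.64720 +115.04420]
  H  [+0.11216 -0.88033 +1.00000]
B = K⁻¹H; ‖b₁‖=2.282167, ‖b₂‖=2.282167; λ = 2/(‖b₁‖+‖b₂‖) = 0.438180, sign → tz>0 ⇒ λ=+0.438180
r₁ = λ·B[:,0] = (+0.87803,+0.47607,+0.04915); r₂ = λ·B[:,1] = (-0.42298,+0.81993,-0.38574)
r₃ = r₁×r₂ = (-0.22394,+0.31791,+0.92130); SVD([r₁ r₂ r₃]) → R = UVᵀ:
  R  [+0.87803 -0.42298 -0.22394]
  R  [+0.47607 +0.81993 +0.31791]
  R  [+0.04915 -0.38574 +0.92130]
t = (-0.03065, -0.11447, +0.43818) m
tr R = 2.619263; θ = arccos((tr R − 1)/2) = 0.627273 rad = 35.940°
axis k = ((R−Rᵀ)₃₂, (R−Rᵀ)₁₃, (R−Rᵀ)₂₁) / (2 sinθ) = (-0.599422, -0.232634, +0.765882)
rvec = θ·k = (-0.376001, -0.145925, +0.480417)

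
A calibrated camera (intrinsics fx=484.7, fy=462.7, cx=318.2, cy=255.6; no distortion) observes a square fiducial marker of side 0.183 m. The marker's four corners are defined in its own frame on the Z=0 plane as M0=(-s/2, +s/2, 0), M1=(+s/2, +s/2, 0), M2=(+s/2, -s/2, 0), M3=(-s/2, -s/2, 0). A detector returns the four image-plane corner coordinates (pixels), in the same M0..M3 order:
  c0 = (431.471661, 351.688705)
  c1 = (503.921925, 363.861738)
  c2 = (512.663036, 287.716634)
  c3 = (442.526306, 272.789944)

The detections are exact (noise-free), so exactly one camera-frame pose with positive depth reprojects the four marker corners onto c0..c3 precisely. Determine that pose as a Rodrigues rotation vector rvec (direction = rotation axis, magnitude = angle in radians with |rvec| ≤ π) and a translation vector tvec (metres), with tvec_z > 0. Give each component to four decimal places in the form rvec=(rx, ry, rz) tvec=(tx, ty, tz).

rvec=(-0.1377, -0.2571, 0.1932) tvec=(0.3478, 0.1480, 1.0861)

Intrinsics K: fx=484.7, fy=462.7, cx=318.2, cy=255.6
Marker side s = 0.183 m; corners in marker frame (Z=0):
  M0 = (-0.0915, +0.0915, 0)
  M1 = (+0.0915, +0.0915, 0)
  M2 = (+0.0915, -0.0915, 0)
  M3 = (-0.0915, -0.0915, 0)
Detected image corners:
  c0 = (431.471661, 351.688705) px
  c1 = (503.921925, 363.861738) px
  c2 = (512.663036, 287.716634) px
  c3 = (442.526306, 272.789944) px
Planar DLT: solve 8×8 A·h = b for H (H[2,2]=1):
  H  [+493.36827 -123.35177 +473.42902]
  H  [+144.25236 +376.62932 +318.62979]
  H  [+0.21977 -0.14682 +1.00000]
B = K⁻¹H; ‖b₁‖=0.920722, ‖b₂‖=0.920722; λ = 2/(‖b₁‖+‖b₂‖) = 1.086104, sign → tz>0 ⇒ λ=+1.086104
r₁ = λ·B[:,0] = (+0.94883,+0.20675,+0.23869); r₂ = λ·B[:,1] = (-0.17172,+0.97215,-0.15946)
r₃ = r₁×r₂ = (-0.26501,+0.11031,+0.95792); SVD([r₁ r₂ r₃]) → R = UVᵀ:
  R  [+0.94883 -0.17172 -0.26501]
  R  [+0.20675 +0.97215 +0.11031]
  R  [+0.23869 -0.15946 +0.95792]
t = (+0.34783, +0.14795, +1.08610) m
tr R = 2.878901; θ = arccos((tr R − 1)/2) = 0.349773 rad = 20.040°
axis k = ((R−Rᵀ)₃₂, (R−Rᵀ)₁₃, (R−Rᵀ)₂₁) / (2 sinθ) = (-0.393611, -0.734931, +0.552220)
rvec = θ·k = (-0.137674, -0.257059, +0.193151)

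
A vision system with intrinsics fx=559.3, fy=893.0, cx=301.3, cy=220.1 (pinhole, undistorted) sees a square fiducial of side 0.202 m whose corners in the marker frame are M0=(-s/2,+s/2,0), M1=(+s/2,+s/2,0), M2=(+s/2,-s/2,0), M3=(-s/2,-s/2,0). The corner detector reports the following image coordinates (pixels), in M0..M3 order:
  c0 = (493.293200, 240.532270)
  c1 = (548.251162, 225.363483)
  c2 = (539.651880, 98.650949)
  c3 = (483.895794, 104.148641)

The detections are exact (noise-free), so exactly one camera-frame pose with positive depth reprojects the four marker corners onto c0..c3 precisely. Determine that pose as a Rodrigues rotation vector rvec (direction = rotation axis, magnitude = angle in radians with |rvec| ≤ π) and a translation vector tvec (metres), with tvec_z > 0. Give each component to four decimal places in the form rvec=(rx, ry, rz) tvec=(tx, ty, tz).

Intrinsics K: fx=559.3, fy=893.0, cx=301.3, cy=220.1
Marker side s = 0.202 m; corners in marker frame (Z=0):
  M0 = (-0.1010, +0.1010, 0)
  M1 = (+0.1010, +0.1010, 0)
  M2 = (+0.1010, -0.1010, 0)
  M3 = (-0.1010, -0.1010, 0)
Detected image corners:
  c0 = (493.293200, 240.532270) px
  c1 = (548.251162, 225.363483) px
  c2 = (539.651880, 98.650949) px
  c3 = (483.895794, 104.148641) px
Planar DLT: solve 8×8 A·h = b for H (H[2,2]=1):
  H  [+462.42809 +50.70013 +517.29857]
  H  [+9.81721 +652.36215 +167.06354]
  H  [+0.36490 +0.01206 +1.00000]
B = K⁻¹H; ‖b₁‖=0.732506, ‖b₂‖=0.732506; λ = 2/(‖b₁‖+‖b₂‖) = 1.365177, sign → tz>0 ⇒ λ=+1.365177
r₁ = λ·B[:,0] = (+0.86037,-0.10777,+0.49815); r₂ = λ·B[:,1] = (+0.11488,+0.99324,+0.01647)
r₃ = r₁×r₂ = (-0.49656,+0.04306,+0.86694); SVD([r₁ r₂ r₃]) → R = UVᵀ:
  R  [+0.86037 +0.11488 -0.49656]
  R  [-0.10777 +0.99324 +0.04306]
  R  [+0.49815 +0.01647 +0.86694]
t = (+0.52722, -0.08108, +1.36518) m
tr R = 2.720548; θ = arccos((tr R − 1)/2) = 0.534990 rad = 30.653°
axis k = ((R−Rᵀ)₃₂, (R−Rᵀ)₁₃, (R−Rᵀ)₂₁) / (2 sinθ) = (-0.026084, -0.975520, -0.218360)
rvec = θ·k = (-0.013955, -0.521893, -0.116820)

rvec=(-0.0140, -0.5219, -0.1168) tvec=(0.5272, -0.0811, 1.3652)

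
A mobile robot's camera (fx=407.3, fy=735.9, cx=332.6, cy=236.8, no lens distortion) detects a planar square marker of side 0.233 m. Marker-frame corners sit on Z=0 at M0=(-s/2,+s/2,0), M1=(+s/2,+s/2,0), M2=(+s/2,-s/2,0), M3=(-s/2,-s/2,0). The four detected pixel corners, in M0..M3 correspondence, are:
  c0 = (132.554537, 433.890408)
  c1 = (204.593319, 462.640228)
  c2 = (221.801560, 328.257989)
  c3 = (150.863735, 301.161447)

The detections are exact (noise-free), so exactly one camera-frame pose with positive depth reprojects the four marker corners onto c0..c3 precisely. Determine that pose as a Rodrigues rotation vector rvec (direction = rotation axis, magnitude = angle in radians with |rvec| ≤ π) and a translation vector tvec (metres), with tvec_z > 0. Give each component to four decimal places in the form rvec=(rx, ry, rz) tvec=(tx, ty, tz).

Intrinsics K: fx=407.3, fy=735.9, cx=332.6, cy=236.8
Marker side s = 0.233 m; corners in marker frame (Z=0):
  M0 = (-0.1165, +0.1165, 0)
  M1 = (+0.1165, +0.1165, 0)
  M2 = (+0.1165, -0.1165, 0)
  M3 = (-0.1165, -0.1165, 0)
Detected image corners:
  c0 = (132.554537, 433.890408) px
  c1 = (204.593319, 462.640228) px
  c2 = (221.801560, 328.257989) px
  c3 = (150.863735, 301.161447) px
Planar DLT: solve 8×8 A·h = b for H (H[2,2]=1):
  H  [+300.16484 -89.60431 +177.37565]
  H  [+105.55519 +544.42821 +380.84031]
  H  [-0.03737 -0.07538 +1.00000]
B = K⁻¹H; ‖b₁‖=0.783956, ‖b₂‖=0.783956; λ = 2/(‖b₁‖+‖b₂‖) = 1.275582, sign → tz>0 ⇒ λ=+1.275582
r₁ = λ·B[:,0] = (+0.97898,+0.19830,-0.04767); r₂ = λ·B[:,1] = (-0.20210,+0.97463,-0.09615)
r₃ = r₁×r₂ = (+0.02739,+0.10377,+0.99422); SVD([r₁ r₂ r₃]) → R = UVᵀ:
  R  [+0.97898 -0.20210 +0.02739]
  R  [+0.19830 +0.97463 +0.10377]
  R  [-0.04767 -0.09615 +0.99422]
t = (-0.48613, +0.24967, +1.27558) m
tr R = 2.947838; θ = arccos((tr R − 1)/2) = 0.228890 rad = 13.114°
axis k = ((R−Rᵀ)₃₂, (R−Rᵀ)₁₃, (R−Rᵀ)₂₁) / (2 sinθ) = (-0.440550, +0.165399, +0.882360)
rvec = θ·k = (-0.100837, +0.037858, +0.201963)

rvec=(-0.1008, 0.0379, 0.2020) tvec=(-0.4861, 0.2497, 1.2756)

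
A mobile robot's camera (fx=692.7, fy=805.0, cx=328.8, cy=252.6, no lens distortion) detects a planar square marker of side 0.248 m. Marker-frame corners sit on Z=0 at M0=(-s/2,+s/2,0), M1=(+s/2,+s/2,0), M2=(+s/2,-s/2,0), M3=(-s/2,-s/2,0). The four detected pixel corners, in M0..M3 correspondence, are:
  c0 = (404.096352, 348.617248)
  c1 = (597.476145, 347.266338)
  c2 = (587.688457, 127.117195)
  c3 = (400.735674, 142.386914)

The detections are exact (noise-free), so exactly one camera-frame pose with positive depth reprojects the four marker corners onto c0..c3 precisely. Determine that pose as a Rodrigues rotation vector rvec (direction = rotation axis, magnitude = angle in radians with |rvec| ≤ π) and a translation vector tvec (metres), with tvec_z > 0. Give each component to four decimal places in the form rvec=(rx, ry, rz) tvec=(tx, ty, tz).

rvec=(-0.1169, 0.2538, -0.0213) tvec=(0.2220, -0.0148, 0.9293)

Intrinsics K: fx=692.7, fy=805.0, cx=328.8, cy=252.6
Marker side s = 0.248 m; corners in marker frame (Z=0):
  M0 = (-0.1240, +0.1240, 0)
  M1 = (+0.1240, +0.1240, 0)
  M2 = (+0.1240, -0.1240, 0)
  M3 = (-0.1240, -0.1240, 0)
Detected image corners:
  c0 = (404.096352, 348.617248) px
  c1 = (597.476145, 347.266338) px
  c2 = (587.688457, 127.117195) px
  c3 = (400.735674, 142.386914) px
Planar DLT: solve 8×8 A·h = b for H (H[2,2]=1):
  H  [+633.16109 -37.10710 +494.28511]
  H  [-98.68300 +828.05045 +239.80639]
  H  [-0.26821 -0.12701 +1.00000]
B = K⁻¹H; ‖b₁‖=1.076030, ‖b₂‖=1.076030; λ = 2/(‖b₁‖+‖b₂‖) = 0.929342, sign → tz>0 ⇒ λ=+0.929342
r₁ = λ·B[:,0] = (+0.96778,-0.03571,-0.24926); r₂ = λ·B[:,1] = (+0.00624,+0.99299,-0.11803)
r₃ = r₁×r₂ = (+0.25173,+0.11267,+0.96122); SVD([r₁ r₂ r₃]) → R = UVᵀ:
  R  [+0.96778 +0.00624 +0.25173]
  R  [-0.03571 +0.99299 +0.11267]
  R  [-0.24926 -0.11803 +0.96122]
t = (+0.22202, -0.01477, +0.92934) m
tr R = 2.921986; θ = arccos((tr R − 1)/2) = 0.280227 rad = 16.056°
axis k = ((R−Rᵀ)₃₂, (R−Rᵀ)₁₃, (R−Rᵀ)₂₁) / (2 sinθ) = (-0.417075, +0.905702, -0.075843)
rvec = θ·k = (-0.116875, +0.253802, -0.021253)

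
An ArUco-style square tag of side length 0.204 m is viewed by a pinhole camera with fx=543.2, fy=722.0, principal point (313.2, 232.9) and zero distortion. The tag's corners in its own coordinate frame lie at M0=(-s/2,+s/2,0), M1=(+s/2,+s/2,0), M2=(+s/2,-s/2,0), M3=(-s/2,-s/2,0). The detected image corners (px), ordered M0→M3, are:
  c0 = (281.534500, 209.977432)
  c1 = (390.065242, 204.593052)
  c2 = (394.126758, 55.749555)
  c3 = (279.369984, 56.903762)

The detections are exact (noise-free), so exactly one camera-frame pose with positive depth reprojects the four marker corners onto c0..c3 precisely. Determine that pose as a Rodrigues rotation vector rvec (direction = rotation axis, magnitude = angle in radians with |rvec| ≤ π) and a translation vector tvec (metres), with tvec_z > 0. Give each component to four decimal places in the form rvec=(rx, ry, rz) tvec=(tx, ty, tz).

Intrinsics K: fx=543.2, fy=722.0, cx=313.2, cy=232.9
Marker side s = 0.204 m; corners in marker frame (Z=0):
  M0 = (-0.1020, +0.1020, 0)
  M1 = (+0.1020, +0.1020, 0)
  M2 = (+0.1020, -0.1020, 0)
  M3 = (-0.1020, -0.1020, 0)
Detected image corners:
  c0 = (281.534500, 209.977432) px
  c1 = (390.065242, 204.593052) px
  c2 = (394.126758, 55.749555) px
  c3 = (279.369984, 56.903762) px
Planar DLT: solve 8×8 A·h = b for H (H[2,2]=1):
  H  [+595.03730 +87.46324 +337.07682]
  H  [+2.57275 +776.03343 +133.89605]
  H  [+0.14331 +0.27458 +1.00000]
B = K⁻¹H; ‖b₁‖=1.023778, ‖b₂‖=1.023778; λ = 2/(‖b₁‖+‖b₂‖) = 0.976775, sign → tz>0 ⇒ λ=+0.976775
r₁ = λ·B[:,0] = (+0.98928,-0.04167,+0.13998); r₂ = λ·B[:,1] = (+0.00263,+0.96336,+0.26821)
r₃ = r₁×r₂ = (-0.14603,-0.26496,+0.95314); SVD([r₁ r₂ r₃]) → R = UVᵀ:
  R  [+0.98928 +0.00263 -0.14603]
  R  [-0.04167 +0.96336 -0.26496]
  R  [+0.13998 +0.26821 +0.95314]
t = (+0.04293, -0.13394, +0.97677) m
tr R = 2.905771; θ = arccos((tr R − 1)/2) = 0.308185 rad = 17.658°
axis k = ((R−Rᵀ)₃₂, (R−Rᵀ)₁₃, (R−Rᵀ)₂₁) / (2 sinθ) = (+0.878863, -0.471452, -0.073031)
rvec = θ·k = (+0.270853, -0.145294, -0.022507)

rvec=(0.2709, -0.1453, -0.0225) tvec=(0.0429, -0.1339, 0.9768)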